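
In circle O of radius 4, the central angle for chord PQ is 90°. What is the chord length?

Drop a perpendicular from the center to the chord, bisecting both the chord and the central angle.
Each half-chord = r sin(θ/2) = 4 sin(45°).
The full chord = 2 × 4 × sin(45°) = 4*sqrt(2).

4*sqrt(2)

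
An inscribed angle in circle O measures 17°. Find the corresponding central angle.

The inscribed angle theorem states that a central angle is always twice any inscribed angle that subtends the same arc.
Since the inscribed angle is 17°, the central angle = 2 × 17° = 34°.

34°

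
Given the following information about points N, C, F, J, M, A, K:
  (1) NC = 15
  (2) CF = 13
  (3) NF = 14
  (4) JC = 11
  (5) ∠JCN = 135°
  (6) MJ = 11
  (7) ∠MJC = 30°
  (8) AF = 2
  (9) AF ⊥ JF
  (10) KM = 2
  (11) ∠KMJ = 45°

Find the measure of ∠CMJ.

Step 1: By the law of cosines on triangle MJC: MC² = 11² + 11² − 2·11·11·cos(30°) = 32.42, so MC ≈ 5.69.
Step 2: By the inverse law of cosines on triangle CMJ: cos(∠CMJ) = (5.69² + 11² − 11²) / (2·5.69·11) = 32.42/125.27 = 0.2588, so ∠CMJ = 75°.

Therefore, the measure of angle ∠CMJ = 75°.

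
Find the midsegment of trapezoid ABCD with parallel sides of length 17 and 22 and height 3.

The midsegment (median) of a trapezoid connects the midpoints of the non-parallel sides.
Its length is the average of the two bases: (17 + 22) / 2 = 39/2.

39/2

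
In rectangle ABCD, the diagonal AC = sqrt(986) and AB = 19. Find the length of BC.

b = sqrt(d^2 - a^2) = sqrt(986 - 361) = sqrt(625) = 25

25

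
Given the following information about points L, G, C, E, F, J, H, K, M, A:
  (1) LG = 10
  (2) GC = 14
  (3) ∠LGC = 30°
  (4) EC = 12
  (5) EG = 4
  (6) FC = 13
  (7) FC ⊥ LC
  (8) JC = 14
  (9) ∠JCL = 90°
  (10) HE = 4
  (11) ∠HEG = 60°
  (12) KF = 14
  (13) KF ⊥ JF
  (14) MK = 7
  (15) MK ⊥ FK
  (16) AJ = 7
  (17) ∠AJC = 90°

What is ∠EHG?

Step 1: By the law of cosines on triangle HEG: HG² = 4² + 4² − 2·4·4·cos(60°) = 16, so HG = 4.
Step 2: By the inverse law of cosines on triangle EHG: cos(∠EHG) = (4² + 4² − 4²) / (2·4·4) = 16/32 = 0.5, so ∠EHG = 60°.

Therefore, the measure of angle ∠EHG = 60°.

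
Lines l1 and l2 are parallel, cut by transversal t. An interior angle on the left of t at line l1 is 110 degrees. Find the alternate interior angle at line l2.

Alternate interior angles are equal: 110 degrees.

110 degrees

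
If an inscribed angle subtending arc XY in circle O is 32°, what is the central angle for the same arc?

Central angle = 2 × 32° = 64° (inscribed angle theorem).

64°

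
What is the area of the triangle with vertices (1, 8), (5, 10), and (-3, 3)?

The Shoelace formula computes the area from vertex coordinates by summing cross products.
For vertices (1,8), (5,10), (-3,3):
Signed sum = 1*10 - 5*8 + 5*3 - -3*10 + -3*8 - 1*3
= -30 + 45 + -27 = -12
Area = (1/2)|-12| = 6.

6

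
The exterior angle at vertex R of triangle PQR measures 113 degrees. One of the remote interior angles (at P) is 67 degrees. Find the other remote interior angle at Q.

By the exterior angle theorem: exterior angle = sum of remote interior angles.
113 = 67 + angle Q
angle Q = 113 - 67 = 46 degrees

46 degrees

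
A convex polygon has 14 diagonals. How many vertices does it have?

Using d = n(n - 3)/2, we solve 14 = n(n - 3)/2.
So n(n - 3) = 28.
Testing n = 7: 7 * 4 = 28 = 28. Correct.
The polygon has 7 sides.

7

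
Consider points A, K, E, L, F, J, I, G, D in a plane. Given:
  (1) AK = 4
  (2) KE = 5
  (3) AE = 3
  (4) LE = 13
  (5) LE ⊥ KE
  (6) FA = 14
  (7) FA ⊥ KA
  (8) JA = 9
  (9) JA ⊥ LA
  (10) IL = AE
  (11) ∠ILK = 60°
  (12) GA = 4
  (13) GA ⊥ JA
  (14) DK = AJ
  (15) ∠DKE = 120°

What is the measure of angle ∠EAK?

Step 1: By the inverse law of cosines on triangle EAK: cos(∠EAK) = (3² + 4² − 5²) / (2·3·4) = 0/24 = 0, so ∠EAK = 90°.

Therefore, the measure of angle ∠EAK = 90°.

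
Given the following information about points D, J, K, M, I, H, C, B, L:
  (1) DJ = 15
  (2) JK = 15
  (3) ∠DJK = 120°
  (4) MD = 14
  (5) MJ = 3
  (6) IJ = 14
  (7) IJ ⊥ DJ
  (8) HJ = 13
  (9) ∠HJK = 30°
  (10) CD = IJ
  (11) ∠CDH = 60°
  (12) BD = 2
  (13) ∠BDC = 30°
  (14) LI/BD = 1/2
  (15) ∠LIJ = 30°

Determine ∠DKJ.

Step 1: By the law of cosines on triangle KJD: KD² = 15² + 15² − 2·15·15·cos(120°) = 675, so KD = 15·√3.
Step 2: By the inverse law of cosines on triangle DKJ: cos(∠DKJ) = ((15·√3)² + 15² − 15²) / (2·15·√3·15) = 675/779.42 = 0.866, so ∠DKJ = 30°.

Therefore, the measure of angle ∠DKJ = 30°.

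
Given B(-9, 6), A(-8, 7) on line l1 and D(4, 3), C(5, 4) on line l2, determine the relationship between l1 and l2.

Slope of line 1: m1 = (7 - 6)/(-8 - -9) = 1/1 = 1
Slope of line 2: m2 = (4 - 3)/(5 - 4) = 1/1 = 1
m1 = m2, so the lines are parallel.

Parallel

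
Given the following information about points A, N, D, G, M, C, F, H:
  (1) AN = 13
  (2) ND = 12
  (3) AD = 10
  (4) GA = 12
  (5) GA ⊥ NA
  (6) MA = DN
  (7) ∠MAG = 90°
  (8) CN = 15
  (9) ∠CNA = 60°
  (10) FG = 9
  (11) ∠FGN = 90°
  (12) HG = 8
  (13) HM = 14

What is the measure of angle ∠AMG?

From the given relations: MA = DN = 12.
Step 1: By the law of cosines on triangle MAG: MG² = 12² + 12² − 2·12·12·cos(90°) = 288, so MG = 12·√2.
Step 2: By the inverse law of cosines on triangle AMG: cos(∠AMG) = (12² + (12·√2)² − 12²) / (2·12·12·√2) = 288/407.29 = 0.7071, so ∠AMG = 45°.

Therefore, the measure of angle ∠AMG = 45°.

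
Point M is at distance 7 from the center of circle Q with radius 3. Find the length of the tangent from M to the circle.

tangent = √(d² - r²) = √(7² - 3²) = √(49 - 9) = √40 = 2*sqrt(10)

2*sqrt(10)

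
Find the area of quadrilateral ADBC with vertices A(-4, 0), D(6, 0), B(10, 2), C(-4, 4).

The Shoelace formula works by pairing each vertex with the next (cycling back to the first).
For each pair, compute x_i*y_(i+1) - x_(i+1)*y_i:
  (-4*0 - 6*0) = 0
  (6*2 - 10*0) = 12
  (10*4 - -4*2) = 48
  (-4*0 - -4*4) = 16
Taking half the absolute value of the total: Area = (1/2)(76) = 38.

38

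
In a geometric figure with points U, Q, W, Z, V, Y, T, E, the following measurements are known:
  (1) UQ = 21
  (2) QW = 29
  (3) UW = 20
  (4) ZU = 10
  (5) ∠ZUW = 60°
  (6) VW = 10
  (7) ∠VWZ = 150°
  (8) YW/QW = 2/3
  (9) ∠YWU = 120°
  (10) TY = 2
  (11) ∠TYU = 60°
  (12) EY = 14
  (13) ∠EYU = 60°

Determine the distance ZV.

Step 1: By the law of cosines on triangle ZUW: ZW² = 10² + 20² − 2·10·20·cos(60°) = 300, so ZW = 10·√3.
Step 2: By the law of cosines on triangle ZWV: ZV² = (10·√3)² + 10² − 2·10·√3·10·cos(150°) = 700, so ZV = 10·√7.

Therefore, the length of ZV = 10·√7.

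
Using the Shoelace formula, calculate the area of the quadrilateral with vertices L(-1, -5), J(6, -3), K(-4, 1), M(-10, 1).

Shoelace: sum of cross terms = 84, Area = (1/2)|84| = 42

42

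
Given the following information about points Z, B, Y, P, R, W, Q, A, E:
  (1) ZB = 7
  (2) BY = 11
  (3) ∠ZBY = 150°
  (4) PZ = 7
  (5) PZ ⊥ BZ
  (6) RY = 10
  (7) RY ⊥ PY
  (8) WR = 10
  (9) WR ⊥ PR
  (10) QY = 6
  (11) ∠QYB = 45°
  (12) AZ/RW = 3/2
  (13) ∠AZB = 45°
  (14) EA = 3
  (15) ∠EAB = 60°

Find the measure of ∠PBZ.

Step 1: By the law of cosines on triangle BZP: BP² = 7² + 7² − 2·7·7·cos(90°) = 98, so BP = 7·√2.
Step 2: By the inverse law of cosines on triangle PBZ: cos(∠PBZ) = ((7·√2)² + 7² − 7²) / (2·7·√2·7) = 98/138.59 = 0.7071, so ∠PBZ = 45°.

Therefore, the measure of angle ∠PBZ = 45°.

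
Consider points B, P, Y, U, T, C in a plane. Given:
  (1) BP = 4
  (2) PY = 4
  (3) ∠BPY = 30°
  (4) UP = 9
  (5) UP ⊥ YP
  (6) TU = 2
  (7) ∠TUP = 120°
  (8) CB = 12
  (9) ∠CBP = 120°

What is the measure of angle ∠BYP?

Step 1: By the law of cosines on triangle YPB: YB² = 4² + 4² − 2·4·4·cos(30°) = 4.29, so YB ≈ 2.07.
Step 2: By the inverse law of cosines on triangle BYP: cos(∠BYP) = (2.07² + 4² − 4²) / (2·2.07·4) = 4.29/16.56 = 0.2588, so ∠BYP = 75°.

Therefore, the measure of angle ∠BYP = 75°.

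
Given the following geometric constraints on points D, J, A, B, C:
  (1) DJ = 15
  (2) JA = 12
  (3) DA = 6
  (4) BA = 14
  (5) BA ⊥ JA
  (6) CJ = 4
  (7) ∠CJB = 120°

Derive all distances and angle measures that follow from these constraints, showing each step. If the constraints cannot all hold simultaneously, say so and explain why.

The constraints are consistent.

Step 1: From JA = 12, AB = 14, and ∠JAB = 90°, by the law of cosines:
  JB² = JA² + AB² - 2·JA·AB·cos(90°) = 144 + 196 - 0 = 340
  JB = 2·√85

Step 2: From DA = 6, DJ = 15, AJ = 12, by the inverse law of cosines:
  cos(∠ADJ) = (DA² + DJ² - AJ²) / (2·DA·DJ)
  ∠ADJ = 49.46°

Step 3: From JA = 12, JD = 15, AD = 6, by the inverse law of cosines:
  cos(∠AJD) = (JA² + JD² - AD²) / (2·JA·JD)
  ∠AJD = 22.33°

Step 4: From AD = 6, AJ = 12, DJ = 15, by the inverse law of cosines:
  cos(∠DAJ) = (AD² + AJ² - DJ²) / (2·AD·AJ)
  ∠DAJ = 108.21°

Step 5: From BJ = 2·√85, JC = 4, and ∠BJC = 120°, by the law of cosines:
  BC² = BJ² + JC² - 2·BJ·JC·cos(120°) = 340 + 16 + 73.76 = 429.8
  BC ≈ 20.73

Step 6: From JA = 12, JB = 2·√85, AB = 14, by the inverse law of cosines:
  cos(∠AJB) = (JA² + JB² - AB²) / (2·JA·JB)
  ∠AJB = 49.4°

Step 7: From BA = 14, BJ = 2·√85, AJ = 12, by the inverse law of cosines:
  cos(∠ABJ) = (BA² + BJ² - AJ²) / (2·BA·BJ)
  ∠ABJ = 40.6°

Step 8: From BC = 20.73, BJ = 2·√85, CJ = 4, by the inverse law of cosines:
  cos(∠CBJ) = (BC² + BJ² - CJ²) / (2·BC·BJ)
  ∠CBJ = 9.62°

Step 9: From CB = 20.73, CJ = 4, BJ = 2·√85, by the inverse law of cosines:
  cos(∠BCJ) = (CB² + CJ² - BJ²) / (2·CB·CJ)
  ∠BCJ = 50.38°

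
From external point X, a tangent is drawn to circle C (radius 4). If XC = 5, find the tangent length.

Let T be the point of tangency. Then CT ⊥ XT (radius ⊥ tangent).
In right triangle CTX: CX² = CT² + XT²
5² = 4² + XT²
XT² = 9, XT = 3

3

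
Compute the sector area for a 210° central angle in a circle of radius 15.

The full circle has area πr² = π(15)² = 225*pi.
The sector covers 210° out of 360°, a fraction of 7/12.
Sector area = 225*pi × 7/12 = 525*pi/4.

525*pi/4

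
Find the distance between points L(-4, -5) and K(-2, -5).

d = sqrt((-2 - -4)^2 + (-5 - -5)^2)
d = sqrt(2^2 + 0^2)
d = sqrt(4 + 0)
d = sqrt(4) = 2

2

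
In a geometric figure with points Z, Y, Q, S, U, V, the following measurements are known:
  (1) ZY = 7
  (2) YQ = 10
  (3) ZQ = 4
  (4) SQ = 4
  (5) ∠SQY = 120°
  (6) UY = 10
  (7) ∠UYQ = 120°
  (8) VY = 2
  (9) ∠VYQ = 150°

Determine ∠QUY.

Step 1: By the law of cosines on triangle UYQ: UQ² = 10² + 10² − 2·10·10·cos(120°) = 300, so UQ = 10·√3.
Step 2: By the inverse law of cosines on triangle QUY: cos(∠QUY) = ((10·√3)² + 10² − 10²) / (2·10·√3·10) = 300/346.41 = 0.866, so ∠QUY = 30°.

Therefore, the measure of angle ∠QUY = 30°.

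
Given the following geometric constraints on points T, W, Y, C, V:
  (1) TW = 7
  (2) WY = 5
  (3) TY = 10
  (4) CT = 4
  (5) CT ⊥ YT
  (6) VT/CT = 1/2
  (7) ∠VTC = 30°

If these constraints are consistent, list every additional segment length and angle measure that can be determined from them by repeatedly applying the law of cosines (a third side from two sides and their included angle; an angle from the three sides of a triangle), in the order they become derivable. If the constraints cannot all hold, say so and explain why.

The constraints are consistent. Derivable facts, in order:
After 1 step:
- CV ≈ 2.48
- YC = 2·√29
- ∠TWY = 111.8°
- ∠TYW = 40.54°
- ∠WTY = 27.66°
After 2 steps:
- ∠CVT = 126.21°
- ∠CYT = 21.8°
- ∠TCV = 23.79°
- ∠TCY = 68.2°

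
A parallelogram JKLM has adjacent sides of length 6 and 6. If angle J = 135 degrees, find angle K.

Consecutive angles are supplementary: angle K = 180 - 135 = 45 degrees.

45 degrees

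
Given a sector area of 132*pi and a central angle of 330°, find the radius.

Sector area A = πr² × θ/360, so r² = 360A / (πθ).
r² = 360 × 132*pi / (π × 330)
r² = 144
r = 12

12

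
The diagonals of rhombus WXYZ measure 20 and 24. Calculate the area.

Area = (20 * 24) / 2 = 480 / 2 = 240

240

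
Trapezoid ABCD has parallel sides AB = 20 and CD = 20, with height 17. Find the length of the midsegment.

The midsegment (median) of a trapezoid connects the midpoints of the non-parallel sides.
Its length is the average of the two bases: (20 + 20) / 2 = 20.

20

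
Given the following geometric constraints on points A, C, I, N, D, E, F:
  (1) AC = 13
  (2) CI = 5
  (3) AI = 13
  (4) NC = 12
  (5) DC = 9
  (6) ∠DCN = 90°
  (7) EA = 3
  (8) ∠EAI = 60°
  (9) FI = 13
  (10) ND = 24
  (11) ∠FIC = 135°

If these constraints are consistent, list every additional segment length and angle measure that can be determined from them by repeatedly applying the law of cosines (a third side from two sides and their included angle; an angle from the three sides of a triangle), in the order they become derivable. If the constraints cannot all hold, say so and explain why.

These constraints are not satisfiable: by the triangle inequality in triangle CND, (4) NC = 12 and (5) DC = 9 force ND ≤ 12 + 9 = 21, but (10) says ND = 24. No planar figure meets all of them, so nothing further can be derived.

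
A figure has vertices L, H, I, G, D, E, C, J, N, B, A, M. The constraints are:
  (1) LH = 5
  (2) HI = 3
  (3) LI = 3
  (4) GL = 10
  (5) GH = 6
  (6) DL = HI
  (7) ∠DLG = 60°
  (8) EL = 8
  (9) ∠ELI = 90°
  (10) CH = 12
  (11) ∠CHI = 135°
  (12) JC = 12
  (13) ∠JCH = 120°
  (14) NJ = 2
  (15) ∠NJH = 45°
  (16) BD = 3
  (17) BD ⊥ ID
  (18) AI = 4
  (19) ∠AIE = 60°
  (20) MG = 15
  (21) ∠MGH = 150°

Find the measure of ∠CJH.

Step 1: By the law of cosines on triangle JCH: JH² = 12² + 12² − 2·12·12·cos(120°) = 432, so JH = 12·√3.
Step 2: By the inverse law of cosines on triangle CJH: cos(∠CJH) = (12² + (12·√3)² − 12²) / (2·12·12·√3) = 432/498.83 = 0.866, so ∠CJH = 30°.

Therefore, the measure of angle ∠CJH = 30°.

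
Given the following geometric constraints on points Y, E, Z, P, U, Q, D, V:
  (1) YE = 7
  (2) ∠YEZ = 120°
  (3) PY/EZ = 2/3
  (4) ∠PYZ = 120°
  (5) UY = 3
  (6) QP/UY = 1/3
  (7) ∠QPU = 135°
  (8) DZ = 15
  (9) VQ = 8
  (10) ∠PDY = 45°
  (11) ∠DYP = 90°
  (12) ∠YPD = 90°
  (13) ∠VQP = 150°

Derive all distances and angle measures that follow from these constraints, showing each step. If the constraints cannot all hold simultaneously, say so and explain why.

These constraints are not satisfiable: (10), (11) and (12) are the three interior angles of triangle PDY, which must sum to 180°, but 45° + 90° + 90° = 225°. No planar figure meets all of them, so nothing further can be derived.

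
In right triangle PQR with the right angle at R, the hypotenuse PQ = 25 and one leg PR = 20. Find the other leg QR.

QR = sqrt(25^2 - 20^2) = sqrt(225) = 15

15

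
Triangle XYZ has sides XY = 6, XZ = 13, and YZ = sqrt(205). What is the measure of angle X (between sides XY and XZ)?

By the inverse law of cosines: cos(X) = (XY² + XZ² - YZ²) / (2 × XY × XZ)
cos(X) = (6² + 13² - (sqrt(205))²) / (2 × 6 × 13)
cos(X) = (36 + 169 - (205)) / 156
cos(X) = 0
X = arccos(0) = 90°

90°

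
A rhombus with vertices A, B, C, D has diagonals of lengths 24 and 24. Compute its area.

Area of a rhombus = (d1 * d2) / 2
Area = (24 * 24) / 2
Area = 576 / 2
Area = 288

288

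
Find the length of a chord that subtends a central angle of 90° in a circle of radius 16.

Chord = 2(16) sin(45°) = 16*sqrt(2)

16*sqrt(2)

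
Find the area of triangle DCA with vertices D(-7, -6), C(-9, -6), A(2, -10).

The Shoelace formula computes the area from vertex coordinates by summing cross products.
For vertices (-7,-6), (-9,-6), (2,-10):
Signed sum = -7*-6 - -9*-6 + -9*-10 - 2*-6 + 2*-6 - -7*-10
= -12 + 102 + -82 = 8
Area = (1/2)|8| = 4.

4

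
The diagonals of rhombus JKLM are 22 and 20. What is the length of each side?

In a rhombus, the diagonals bisect each other perpendicularly, creating four congruent right triangles.
Each triangle has legs 11 (half of 22) and 10 (half of 20).
The hypotenuse of each right triangle is a side of the rhombus:
side = sqrt(11^2 + 10^2) = sqrt(221)

sqrt(221)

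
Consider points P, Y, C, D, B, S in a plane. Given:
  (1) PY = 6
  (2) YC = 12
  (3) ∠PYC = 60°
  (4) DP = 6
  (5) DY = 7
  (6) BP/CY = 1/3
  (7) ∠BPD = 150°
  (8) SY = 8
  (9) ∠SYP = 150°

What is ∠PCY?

Step 1: By the law of cosines on triangle CYP: CP² = 12² + 6² − 2·12·6·cos(60°) = 108, so CP = 6·√3.
Step 2: By the inverse law of cosines on triangle PCY: cos(∠PCY) = ((6·√3)² + 12² − 6²) / (2·6·√3·12) = 216/249.42 = 0.866, so ∠PCY = 30°.

Therefore, the measure of angle ∠PCY = 30°.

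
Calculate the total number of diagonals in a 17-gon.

Total line segments between 17 vertices = C(17,2) = 136.
Subtract the 17 sides: 136 - 17 = 119 diagonals.

119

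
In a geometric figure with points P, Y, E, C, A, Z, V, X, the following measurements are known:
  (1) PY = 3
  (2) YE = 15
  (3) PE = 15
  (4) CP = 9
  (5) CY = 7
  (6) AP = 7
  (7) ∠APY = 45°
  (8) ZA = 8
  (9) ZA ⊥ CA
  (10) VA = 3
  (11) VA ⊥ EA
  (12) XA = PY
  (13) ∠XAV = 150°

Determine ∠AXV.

From the given relations: XA = PY = 3.
Step 1: By the law of cosines on triangle XAV: XV² = 3² + 3² − 2·3·3·cos(150°) = 33.59, so XV ≈ 5.8.
Step 2: By the inverse law of cosines on triangle AXV: cos(∠AXV) = (3² + 5.8² − 3²) / (2·3·5.8) = 33.59/34.77 = 0.9659, so ∠AXV = 15°.

Therefore, the measure of angle ∠AXV = 15°.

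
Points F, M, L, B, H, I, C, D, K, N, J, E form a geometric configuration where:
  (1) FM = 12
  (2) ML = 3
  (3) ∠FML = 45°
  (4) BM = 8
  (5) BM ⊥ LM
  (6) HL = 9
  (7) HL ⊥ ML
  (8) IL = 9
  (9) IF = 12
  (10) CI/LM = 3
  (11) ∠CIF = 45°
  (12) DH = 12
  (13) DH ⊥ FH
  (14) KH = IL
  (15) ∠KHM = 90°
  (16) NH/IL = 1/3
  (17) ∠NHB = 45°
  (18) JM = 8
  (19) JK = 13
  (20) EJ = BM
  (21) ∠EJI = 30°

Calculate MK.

From the given relations: KH = IL = 9.
Step 1: By the law of cosines on triangle HLM: HM² = 9² + 3² − 2·9·3·cos(90°) = 90, so HM = 3·√10.
Step 2: By the law of cosines on triangle MHK: MK² = (3·√10)² + 9² − 2·3·√10·9·cos(90°) = 171, so MK = 3·√19.

Therefore, the length of MK = 3·√19.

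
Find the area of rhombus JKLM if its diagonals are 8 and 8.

Area of a rhombus = (d1 * d2) / 2
Area = (8 * 8) / 2
Area = 64 / 2
Area = 32

32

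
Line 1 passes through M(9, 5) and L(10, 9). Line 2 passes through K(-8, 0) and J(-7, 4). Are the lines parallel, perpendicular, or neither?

Slope of line 1: m1 = (9 - 5)/(10 - 9) = 4/1 = 4
Slope of line 2: m2 = (4 - 0)/(-7 - -8) = 4/1 = 4
m1 = m2, so the lines are parallel.

Parallel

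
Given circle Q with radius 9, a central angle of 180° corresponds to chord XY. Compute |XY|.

Drop a perpendicular from the center to the chord, bisecting both the chord and the central angle.
Each half-chord = r sin(θ/2) = 9 sin(90°).
The full chord = 2 × 9 × sin(90°) = 18.

18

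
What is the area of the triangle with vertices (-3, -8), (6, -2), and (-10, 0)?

Shoelace: Area = (1/2)|-3(-2-0) + 6(0--8) + -10(-8--2)| = (1/2)(114) = 57

57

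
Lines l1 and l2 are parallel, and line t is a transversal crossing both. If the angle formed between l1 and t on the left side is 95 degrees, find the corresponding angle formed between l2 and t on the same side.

Corresponding angles formed by parallel lines and a transversal are equal.
The given angle is 95 degrees.
The corresponding angle = 95 degrees.

95 degrees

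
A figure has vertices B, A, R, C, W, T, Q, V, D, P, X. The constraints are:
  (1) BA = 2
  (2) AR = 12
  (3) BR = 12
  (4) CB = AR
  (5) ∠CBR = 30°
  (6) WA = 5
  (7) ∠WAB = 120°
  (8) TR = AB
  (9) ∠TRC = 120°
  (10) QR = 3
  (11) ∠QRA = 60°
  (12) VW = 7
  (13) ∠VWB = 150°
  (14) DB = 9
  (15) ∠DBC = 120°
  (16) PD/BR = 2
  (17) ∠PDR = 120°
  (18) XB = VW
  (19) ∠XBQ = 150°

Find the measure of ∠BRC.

From the given relations: CB = AR = 12.
Step 1: By the law of cosines on triangle RBC: RC² = 12² + 12² − 2·12·12·cos(30°) = 38.58, so RC ≈ 6.21.
Step 2: By the inverse law of cosines on triangle BRC: cos(∠BRC) = (12² + 6.21² − 12²) / (2·12·6.21) = 38.58/149.08 = 0.2588, so ∠BRC = 75°.

Therefore, the measure of angle ∠BRC = 75°.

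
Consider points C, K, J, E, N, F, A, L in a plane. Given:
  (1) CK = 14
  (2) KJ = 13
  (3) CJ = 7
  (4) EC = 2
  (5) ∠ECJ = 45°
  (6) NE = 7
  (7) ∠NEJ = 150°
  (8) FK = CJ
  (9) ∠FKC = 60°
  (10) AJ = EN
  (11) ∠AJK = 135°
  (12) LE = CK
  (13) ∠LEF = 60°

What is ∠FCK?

From the given relations: FK = CJ = 7.
Step 1: By the law of cosines on triangle CKF: CF² = 14² + 7² − 2·14·7·cos(60°) = 147, so CF = 7·√3.
Step 2: By the inverse law of cosines on triangle FCK: cos(∠FCK) = ((7·√3)² + 14² − 7²) / (2·7·√3·14) = 294/339.48 = 0.866, so ∠FCK = 30°.

Therefore, the measure of angle ∠FCK = 30°.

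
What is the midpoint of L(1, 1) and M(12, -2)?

The midpoint is the point halfway along the segment.
Move half the horizontal distance: 1 + (12 - 1)/2 = 1 + 11/2 = 13/2
Move half the vertical distance: 1 + (-2 - 1)/2 = 1 + -3/2 = -1/2
Midpoint = (13/2, -1/2)

(13/2, -1/2)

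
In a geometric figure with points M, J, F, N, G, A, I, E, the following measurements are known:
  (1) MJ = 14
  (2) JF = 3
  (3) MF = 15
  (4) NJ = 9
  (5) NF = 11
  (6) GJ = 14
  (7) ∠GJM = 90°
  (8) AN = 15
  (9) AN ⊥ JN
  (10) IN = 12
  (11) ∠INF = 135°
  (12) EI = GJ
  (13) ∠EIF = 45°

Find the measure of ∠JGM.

Step 1: By the law of cosines on triangle GJM: GM² = 14² + 14² − 2·14·14·cos(90°) = 392, so GM = 14·√2.
Step 2: By the inverse law of cosines on triangle JGM: cos(∠JGM) = (14² + (14·√2)² − 14²) / (2·14·14·√2) = 392/554.37 = 0.7071, so ∠JGM = 45°.

Therefore, the measure of angle ∠JGM = 45°.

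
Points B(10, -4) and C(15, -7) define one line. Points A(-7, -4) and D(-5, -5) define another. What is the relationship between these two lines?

Slope of line 1: m1 = (-7 - -4)/(15 - 10) = -3/5 = -3/5
Slope of line 2: m2 = (-5 - -4)/(-5 - -7) = -1/2 = -1/2
m1 != m2 (-3/5 != -1/2), so not parallel.
m1 * m2 = (-3/5) * (-1/2) = 3/10 != -1, so not perpendicular.
The lines are neither parallel nor perpendicular.

Neither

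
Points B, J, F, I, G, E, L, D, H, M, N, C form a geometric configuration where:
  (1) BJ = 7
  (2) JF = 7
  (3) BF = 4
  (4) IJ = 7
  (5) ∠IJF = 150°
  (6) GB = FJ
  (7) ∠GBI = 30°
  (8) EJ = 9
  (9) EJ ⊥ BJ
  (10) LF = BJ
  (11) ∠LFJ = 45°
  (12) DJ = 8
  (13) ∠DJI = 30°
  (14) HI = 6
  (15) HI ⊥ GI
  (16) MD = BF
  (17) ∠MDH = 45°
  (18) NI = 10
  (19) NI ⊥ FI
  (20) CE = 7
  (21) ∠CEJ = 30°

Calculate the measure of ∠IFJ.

Step 1: By the law of cosines on triangle FJI: FI² = 7² + 7² − 2·7·7·cos(150°) = 182.87, so FI ≈ 13.52.
Step 2: By the inverse law of cosines on triangle IFJ: cos(∠IFJ) = (13.52² + 7² − 7²) / (2·13.52·7) = 182.87/189.32 = 0.9659, so ∠IFJ = 15°.

Therefore, the measure of angle ∠IFJ = 15°.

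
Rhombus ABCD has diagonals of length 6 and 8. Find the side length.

In a rhombus, the diagonals bisect each other perpendicularly, creating four congruent right triangles.
Each triangle has legs 3 (half of 6) and 4 (half of 8).
The hypotenuse of each right triangle is a side of the rhombus:
side = sqrt(3^2 + 4^2) = sqrt(25) = 5

5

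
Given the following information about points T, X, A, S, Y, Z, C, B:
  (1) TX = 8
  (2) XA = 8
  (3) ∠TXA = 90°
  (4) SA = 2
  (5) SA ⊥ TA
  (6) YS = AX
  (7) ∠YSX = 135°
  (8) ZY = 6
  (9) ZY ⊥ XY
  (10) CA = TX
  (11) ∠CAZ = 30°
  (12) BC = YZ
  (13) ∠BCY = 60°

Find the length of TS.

Step 1: By the law of cosines on triangle AXT: AT² = 8² + 8² − 2·8·8·cos(90°) = 128, so AT = 8·√2.
Step 2: By the law of cosines on triangle TAS: TS² = (8·√2)² + 2² − 2·8·√2·2·cos(90°) = 132, so TS = 2·√33.

Therefore, the length of TS = 2·√33.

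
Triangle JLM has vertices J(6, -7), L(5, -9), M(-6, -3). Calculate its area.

The Shoelace formula computes the area from vertex coordinates by summing cross products.
For vertices (6,-7), (5,-9), (-6,-3):
Signed sum = 6*-9 - 5*-7 + 5*-3 - -6*-9 + -6*-7 - 6*-3
= -19 + -69 + 60 = -28
Area = (1/2)|-28| = 14.

14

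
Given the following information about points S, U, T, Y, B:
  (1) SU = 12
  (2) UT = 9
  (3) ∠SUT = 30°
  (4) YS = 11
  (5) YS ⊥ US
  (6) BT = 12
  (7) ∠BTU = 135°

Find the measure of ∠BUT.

Step 1: By the law of cosines on triangle UTB: UB² = 9² + 12² − 2·9·12·cos(135°) = 377.74, so UB ≈ 19.44.
Step 2: By the inverse law of cosines on triangle BUT: cos(∠BUT) = (19.44² + 9² − 12²) / (2·19.44·9) = 314.74/349.84 = 0.8997, so ∠BUT = 25.89°.

Therefore, the measure of angle ∠BUT = 25.89°.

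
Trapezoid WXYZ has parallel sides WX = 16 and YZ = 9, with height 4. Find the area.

Area of a trapezoid = (base1 + base2) * height / 2
Area = (16 + 9) * 4 / 2
Area = 25 * 4 / 2
Area = 100 / 2
Area = 50

50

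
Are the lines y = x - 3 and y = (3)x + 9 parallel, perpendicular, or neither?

Slope of line 1: m1 = 1
Slope of line 2: m2 = 3
m1 != m2 (1 != 3), so not parallel.
m1 * m2 = (1) * (3) = 3 != -1, so not perpendicular.
The lines are neither parallel nor perpendicular.

Neither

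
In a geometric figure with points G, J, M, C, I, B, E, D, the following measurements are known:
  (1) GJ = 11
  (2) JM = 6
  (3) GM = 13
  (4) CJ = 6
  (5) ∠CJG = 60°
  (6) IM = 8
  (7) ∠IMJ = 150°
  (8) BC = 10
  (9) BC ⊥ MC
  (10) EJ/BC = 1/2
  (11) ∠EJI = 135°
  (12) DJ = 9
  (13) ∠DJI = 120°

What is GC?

Step 1: By the law of cosines on triangle GJC: GC² = 11² + 6² − 2·11·6·cos(60°) = 91, so GC = √91.

Therefore, the length of GC = √91.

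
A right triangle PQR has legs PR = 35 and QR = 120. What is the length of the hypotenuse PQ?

In a right triangle, the square of the hypotenuse equals the sum of the squares of the two legs.
The legs are 35 and 120, so the hypotenuse = sqrt(1225 + 14400) = sqrt(15625) = 125.

125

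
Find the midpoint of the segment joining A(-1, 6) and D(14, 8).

M = ((x₁ + x₂)/2, (y₁ + y₂)/2)
= ((-1 + 14)/2, (6 + 8)/2)
= (13/2, 14/2) = (13/2, 7)

(13/2, 7)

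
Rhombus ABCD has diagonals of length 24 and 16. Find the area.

The diagonals of a rhombus divide it into four right triangles.
Each triangle has legs 24/ 2 = 12 and 16/2 = 8, so each has area (1/2)*12*8 = 48.
Four such triangles give total area = (d1 * d2) / 2 = 192.

192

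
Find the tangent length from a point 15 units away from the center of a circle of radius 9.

tangent = √(d² - r²) = √(15² - 9²) = √(225 - 81) = √144 = 12

12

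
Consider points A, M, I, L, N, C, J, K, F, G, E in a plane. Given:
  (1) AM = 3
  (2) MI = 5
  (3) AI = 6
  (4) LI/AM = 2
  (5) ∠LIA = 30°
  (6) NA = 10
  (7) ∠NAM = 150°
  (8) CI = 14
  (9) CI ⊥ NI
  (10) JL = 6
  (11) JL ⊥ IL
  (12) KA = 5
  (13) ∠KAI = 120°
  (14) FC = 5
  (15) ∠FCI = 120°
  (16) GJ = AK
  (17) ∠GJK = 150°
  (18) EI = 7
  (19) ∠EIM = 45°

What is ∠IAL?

From the given relations: LI = 2·AM = 2·3 = 6.
Step 1: By the law of cosines on triangle AIL: AL² = 6² + 6² − 2·6·6·cos(30°) = 9.65, so AL ≈ 3.11.
Step 2: By the inverse law of cosines on triangle IAL: cos(∠IAL) = (6² + 3.11² − 6²) / (2·6·3.11) = 9.65/37.27 = 0.2588, so ∠IAL = 75°.

Therefore, the measure of angle ∠IAL = 75°.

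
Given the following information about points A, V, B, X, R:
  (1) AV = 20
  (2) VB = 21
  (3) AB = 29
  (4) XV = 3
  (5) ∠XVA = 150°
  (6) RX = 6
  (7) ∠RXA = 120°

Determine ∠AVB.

Step 1: By the inverse law of cosines on triangle AVB: cos(∠AVB) = (20² + 21² − 29²) / (2·20·21) = 0/840 = 0, so ∠AVB = 90°.

Therefore, the measure of angle ∠AVB = 90°.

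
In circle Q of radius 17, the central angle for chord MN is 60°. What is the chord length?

Chord = 2(17) sin(30°) = 17

17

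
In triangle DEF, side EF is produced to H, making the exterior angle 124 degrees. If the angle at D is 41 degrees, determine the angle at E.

By the exterior angle theorem: exterior angle = sum of remote interior angles.
124 = 41 + angle E
angle E = 124 - 41 = 83 degrees

83 degrees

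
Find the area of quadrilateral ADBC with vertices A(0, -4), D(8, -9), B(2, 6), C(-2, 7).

Using the Shoelace formula for a quadrilateral (vertices in order):
Area = (1/2)|sum of (x_i * y_(i+1) - x_(i+1) * y_i)|
Terms: (0*-9 - 8*-4) = 32, (8*6 - 2*-9) = 66, (2*7 - -2*6) = 26, (-2*-4 - 0*7) = 8
Sum = 132
Area = (1/2)(132) = 66

66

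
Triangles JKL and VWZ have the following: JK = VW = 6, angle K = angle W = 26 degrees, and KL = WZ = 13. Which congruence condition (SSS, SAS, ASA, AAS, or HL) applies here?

The given information matches SAS: Two pairs of corresponding sides and the included angle are equal (Side-Angle-Side).

SAS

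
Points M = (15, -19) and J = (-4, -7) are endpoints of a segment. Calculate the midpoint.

The midpoint is the average of the coordinates:
x: (15 + -4)/2 = 11/2
y: (-19 + -7)/2 = -13
Midpoint = (11/2, -13)

(11/2, -13)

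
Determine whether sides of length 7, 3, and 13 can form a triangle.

Check the triangle inequality: 7 + 3 = 10 ≤ 13.
Since the sum of two sides does not exceed the third, no triangle can be formed.

No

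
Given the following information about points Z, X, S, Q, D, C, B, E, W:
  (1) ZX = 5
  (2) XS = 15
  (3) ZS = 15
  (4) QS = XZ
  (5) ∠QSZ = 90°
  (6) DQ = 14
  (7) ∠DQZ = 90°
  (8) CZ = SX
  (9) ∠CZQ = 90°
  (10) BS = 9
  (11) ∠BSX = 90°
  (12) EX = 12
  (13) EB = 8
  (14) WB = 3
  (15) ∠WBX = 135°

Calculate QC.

From the given relations: QS = XZ = 5; CZ = SX = 15.
Step 1: By the law of cosines on triangle ZSQ: ZQ² = 15² + 5² − 2·15·5·cos(90°) = 250, so ZQ = 5·√10.
Step 2: By the law of cosines on triangle QZC: QC² = (5·√10)² + 15² − 2·5·√10·15·cos(90°) = 475, so QC = 5·√19.

Therefore, the length of QC = 5·√19.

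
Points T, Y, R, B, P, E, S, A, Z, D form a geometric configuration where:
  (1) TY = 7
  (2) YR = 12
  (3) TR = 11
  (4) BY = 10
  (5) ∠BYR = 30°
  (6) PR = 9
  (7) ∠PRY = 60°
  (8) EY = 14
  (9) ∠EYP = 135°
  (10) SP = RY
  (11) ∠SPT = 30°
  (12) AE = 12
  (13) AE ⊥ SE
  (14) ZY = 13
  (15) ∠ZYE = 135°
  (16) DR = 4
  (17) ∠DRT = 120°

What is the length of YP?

Step 1: By the law of cosines on triangle YRP: YP² = 12² + 9² − 2·12·9·cos(60°) = 117, so YP = 3·√13.

Therefore, the length of YP = 3·√13.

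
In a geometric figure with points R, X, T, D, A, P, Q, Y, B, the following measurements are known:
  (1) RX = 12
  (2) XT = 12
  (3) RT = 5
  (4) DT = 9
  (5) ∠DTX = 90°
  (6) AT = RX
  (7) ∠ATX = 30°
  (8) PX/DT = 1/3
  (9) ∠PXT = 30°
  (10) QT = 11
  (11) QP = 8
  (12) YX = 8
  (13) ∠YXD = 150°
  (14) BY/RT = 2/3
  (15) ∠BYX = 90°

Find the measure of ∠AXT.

From the given relations: AT = RX = 12.
Step 1: By the law of cosines on triangle XTA: XA² = 12² + 12² − 2·12·12·cos(30°) = 38.58, so XA ≈ 6.21.
Step 2: By the inverse law of cosines on triangle AXT: cos(∠AXT) = (6.21² + 12² − 12²) / (2·6.21·12) = 38.58/149.08 = 0.2588, so ∠AXT = 75°.

Therefore, the measure of angle ∠AXT = 75°.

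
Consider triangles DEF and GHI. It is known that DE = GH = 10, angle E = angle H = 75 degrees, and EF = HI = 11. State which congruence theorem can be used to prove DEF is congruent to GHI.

The given information provides:
DE = GH = 10, angle E = angle H = 75 degrees, and EF = HI = 11
This matches the SAS congruence theorem.
Two pairs of corresponding sides and the included angle are equal (Side-Angle-Side).

SAS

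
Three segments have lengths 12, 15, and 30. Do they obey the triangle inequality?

No.
The triangle inequality is violated: 12 + 15 = 27 ≤ 30.
These lengths cannot form a triangle.

No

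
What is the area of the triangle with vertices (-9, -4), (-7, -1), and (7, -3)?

The Shoelace formula computes the area from vertex coordinates by summing cross products.
For vertices (-9,-4), (-7,-1), (7,-3):
Signed sum = -9*-1 - -7*-4 + -7*-3 - 7*-1 + 7*-4 - -9*-3
= -19 + 28 + -55 = -46
Area = (1/2)|-46| = 23.

23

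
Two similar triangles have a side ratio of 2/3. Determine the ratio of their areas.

Area scales with the square of linear dimensions. If every length is multiplied by 2/3, then the area is multiplied by (2/3)^2 = 4/9.
The area ratio is 4:9.

4:9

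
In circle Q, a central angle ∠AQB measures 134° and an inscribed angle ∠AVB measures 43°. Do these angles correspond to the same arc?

By the inscribed angle theorem, the inscribed angle for a central angle of 134° should be 134° / 2 = 67°.
The given inscribed angle is 43°, which does not equal 67°.
Therefore, no, they do not correspond to the same arc.

No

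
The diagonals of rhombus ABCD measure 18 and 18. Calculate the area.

The diagonals of a rhombus divide it into four right triangles.
Each triangle has legs 18/ 2 = 9 and 18/2 = 9, so each has area (1/2)*9*9 = 81/2.
Four such triangles give total area = (d1 * d2) / 2 = 162.

162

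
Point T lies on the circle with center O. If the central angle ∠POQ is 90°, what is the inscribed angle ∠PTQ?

By the inscribed angle theorem, the inscribed angle is half the central angle.
Inscribed angle = 90° / 2 = 45°

45°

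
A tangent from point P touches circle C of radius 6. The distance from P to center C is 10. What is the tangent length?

The tangent, radius, and line from the external point to the center form a right triangle.
The right angle is where the tangent meets the radius.
By the Pythagorean theorem: tangent² + 6² = 10²
tangent² = 100 - 36 = 64
tangent = 8

8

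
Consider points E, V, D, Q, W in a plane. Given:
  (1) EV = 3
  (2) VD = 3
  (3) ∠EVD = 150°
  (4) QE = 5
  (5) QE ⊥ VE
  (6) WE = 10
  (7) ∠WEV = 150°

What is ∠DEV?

Step 1: By the law of cosines on triangle EVD: ED² = 3² + 3² − 2·3·3·cos(150°) = 33.59, so ED ≈ 5.8.
Step 2: By the inverse law of cosines on triangle DEV: cos(∠DEV) = (5.8² + 3² − 3²) / (2·5.8·3) = 33.59/34.77 = 0.9659, so ∠DEV = 15°.

Therefore, the measure of angle ∠DEV = 15°.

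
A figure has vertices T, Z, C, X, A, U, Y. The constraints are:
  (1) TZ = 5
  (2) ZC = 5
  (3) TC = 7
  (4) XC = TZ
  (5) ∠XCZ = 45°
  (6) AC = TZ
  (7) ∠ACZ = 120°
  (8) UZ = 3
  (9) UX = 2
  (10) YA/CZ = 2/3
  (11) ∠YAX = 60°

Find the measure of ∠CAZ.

From the given relations: AC = TZ = 5.
Step 1: By the law of cosines on triangle ACZ: AZ² = 5² + 5² − 2·5·5·cos(120°) = 75, so AZ = 5·√3.
Step 2: By the inverse law of cosines on triangle CAZ: cos(∠CAZ) = (5² + (5·√3)² − 5²) / (2·5·5·√3) = 75/86.6 = 0.866, so ∠CAZ = 30°.

Therefore, the measure of angle ∠CAZ = 30°.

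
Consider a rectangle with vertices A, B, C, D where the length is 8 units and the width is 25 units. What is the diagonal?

A rectangle's diagonal splits it into two right triangles, with the diagonal as the hypotenuse.
By the Pythagorean theorem, d^2 = 8^2 + 25^2 = 689.
Therefore d = sqrt(689).

sqrt(689)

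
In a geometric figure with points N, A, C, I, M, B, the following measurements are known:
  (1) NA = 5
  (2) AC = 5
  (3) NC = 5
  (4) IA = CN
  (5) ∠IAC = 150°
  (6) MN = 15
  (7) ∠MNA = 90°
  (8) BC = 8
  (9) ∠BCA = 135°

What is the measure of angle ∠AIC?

From the given relations: IA = CN = 5.
Step 1: By the law of cosines on triangle IAC: IC² = 5² + 5² − 2·5·5·cos(150°) = 93.3, so IC ≈ 9.66.
Step 2: By the inverse law of cosines on triangle AIC: cos(∠AIC) = (5² + 9.66² − 5²) / (2·5·9.66) = 93.3/96.59 = 0.9659, so ∠AIC = 15°.

Therefore, the measure of angle ∠AIC = 15°.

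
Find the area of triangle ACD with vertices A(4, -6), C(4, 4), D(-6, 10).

The Shoelace formula computes the area from vertex coordinates by summing cross products.
For vertices (4,-6), (4,4), (-6,10):
Signed sum = 4*4 - 4*-6 + 4*10 - -6*4 + -6*-6 - 4*10
= 40 + 64 + -4 = 100
Area = (1/2)|100| = 50.

50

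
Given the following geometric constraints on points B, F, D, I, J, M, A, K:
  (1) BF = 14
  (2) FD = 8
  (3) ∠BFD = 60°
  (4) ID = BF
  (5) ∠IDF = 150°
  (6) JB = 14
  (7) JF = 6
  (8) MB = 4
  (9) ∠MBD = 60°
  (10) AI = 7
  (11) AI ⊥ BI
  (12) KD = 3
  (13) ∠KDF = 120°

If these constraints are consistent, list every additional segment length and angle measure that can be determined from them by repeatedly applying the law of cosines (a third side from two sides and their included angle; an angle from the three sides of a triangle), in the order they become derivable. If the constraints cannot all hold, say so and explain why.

The constraints are consistent. Derivable facts, in order:
After 1 step:
- BD = 2·√37
- FI ≈ 21.31
- FK = √97
- ∠BFJ = 77.63°
- ∠BJF = 77.63°
- ∠FBJ = 24.75°
After 2 steps:
- DM ≈ 10.74
- ∠BDF = 85.28°
- ∠DBF = 34.72°
- ∠DFI = 19.18°
- ∠DFK = 15.3°
- ∠DIF = 10.82°
- ∠DKF = 44.7°
After 3 steps:
- ∠BDM = 18.82°
- ∠BMD = 101.18°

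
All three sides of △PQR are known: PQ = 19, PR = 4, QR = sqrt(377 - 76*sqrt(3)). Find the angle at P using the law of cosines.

cos(P) = (19² + 4² - (sqrt(377 - 76*sqrt(3)))²) / (2 × 19 × 4) = sqrt(3)/2, so P = arccos(sqrt(3)/2) = 30°.

30°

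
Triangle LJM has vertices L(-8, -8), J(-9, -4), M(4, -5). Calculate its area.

The Shoelace formula computes the area from vertex coordinates by summing cross products.
For vertices (-8,-8), (-9,-4), (4,-5):
Signed sum = -8*-4 - -9*-8 + -9*-5 - 4*-4 + 4*-8 - -8*-5
= -40 + 61 + -72 = -51
Area = (1/2)|-51| = 51/2.

51/2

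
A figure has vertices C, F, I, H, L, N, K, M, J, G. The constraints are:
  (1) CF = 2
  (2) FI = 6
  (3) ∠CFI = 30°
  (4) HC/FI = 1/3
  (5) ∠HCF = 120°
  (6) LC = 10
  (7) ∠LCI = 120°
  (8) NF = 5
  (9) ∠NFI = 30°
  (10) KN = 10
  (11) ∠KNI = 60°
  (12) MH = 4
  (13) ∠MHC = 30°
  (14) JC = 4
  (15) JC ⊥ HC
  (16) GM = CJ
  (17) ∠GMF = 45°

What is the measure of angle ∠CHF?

From the given relations: HC = 1/3·FI = 1/3·6 = 2.
Step 1: By the law of cosines on triangle HCF: HF² = 2² + 2² − 2·2·2·cos(120°) = 12, so HF = 2·√3.
Step 2: By the inverse law of cosines on triangle CHF: cos(∠CHF) = (2² + (2·√3)² − 2²) / (2·2·2·√3) = 12/13.86 = 0.866, so ∠CHF = 30°.

Therefore, the measure of angle ∠CHF = 30°.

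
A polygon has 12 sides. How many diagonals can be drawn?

Total line segments between 12 vertices = C(12,2) = 66.
Subtract the 12 sides: 66 - 12 = 54 diagonals.

54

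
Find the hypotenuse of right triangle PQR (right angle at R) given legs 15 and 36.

PQ = sqrt(15^2 + 36^2) = sqrt(1521) = 39

39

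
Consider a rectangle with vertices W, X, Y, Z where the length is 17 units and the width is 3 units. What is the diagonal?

A rectangle's diagonal splits it into two right triangles, with the diagonal as the hypotenuse.
By the Pythagorean theorem, d^2 = 17^2 + 3^2 = 298.
Therefore d = sqrt(298).

sqrt(298)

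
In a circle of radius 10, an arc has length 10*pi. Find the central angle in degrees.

Arc length L = 2πr × θ/360, so θ = 360L / (2πr).
θ = 360 × 10*pi / (2π × 10)
θ = 180°
θ = 180°

180°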